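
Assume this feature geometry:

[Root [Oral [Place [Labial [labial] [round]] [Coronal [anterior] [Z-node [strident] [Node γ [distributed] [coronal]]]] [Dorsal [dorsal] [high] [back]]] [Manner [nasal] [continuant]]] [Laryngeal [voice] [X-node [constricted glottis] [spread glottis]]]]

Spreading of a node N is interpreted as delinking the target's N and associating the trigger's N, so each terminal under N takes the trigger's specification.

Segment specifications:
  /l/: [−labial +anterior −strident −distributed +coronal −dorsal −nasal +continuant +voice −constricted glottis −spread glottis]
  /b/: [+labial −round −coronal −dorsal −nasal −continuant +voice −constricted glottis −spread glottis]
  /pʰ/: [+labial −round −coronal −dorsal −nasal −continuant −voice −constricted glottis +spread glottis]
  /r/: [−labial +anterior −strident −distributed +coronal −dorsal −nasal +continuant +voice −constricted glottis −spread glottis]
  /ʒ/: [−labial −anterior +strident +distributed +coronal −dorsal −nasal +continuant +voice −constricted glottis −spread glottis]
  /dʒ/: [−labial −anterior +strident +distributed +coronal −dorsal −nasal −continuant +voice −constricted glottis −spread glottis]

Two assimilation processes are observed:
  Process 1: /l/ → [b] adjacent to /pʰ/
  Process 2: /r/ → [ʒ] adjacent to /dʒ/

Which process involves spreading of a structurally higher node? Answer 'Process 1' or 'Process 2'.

Process 1

Process 1: the features that change are [continuant], [labial], [round], [coronal], [anterior], [distributed], [strident]; the minimal node is Oral (depth 1).
Process 2 alters [anterior], [distributed], [strident]; the lowest common ancestor is Coronal (depth 3 from Root).
Depth 1 < depth 3; Process 1 involves the structurally higher constituent Oral.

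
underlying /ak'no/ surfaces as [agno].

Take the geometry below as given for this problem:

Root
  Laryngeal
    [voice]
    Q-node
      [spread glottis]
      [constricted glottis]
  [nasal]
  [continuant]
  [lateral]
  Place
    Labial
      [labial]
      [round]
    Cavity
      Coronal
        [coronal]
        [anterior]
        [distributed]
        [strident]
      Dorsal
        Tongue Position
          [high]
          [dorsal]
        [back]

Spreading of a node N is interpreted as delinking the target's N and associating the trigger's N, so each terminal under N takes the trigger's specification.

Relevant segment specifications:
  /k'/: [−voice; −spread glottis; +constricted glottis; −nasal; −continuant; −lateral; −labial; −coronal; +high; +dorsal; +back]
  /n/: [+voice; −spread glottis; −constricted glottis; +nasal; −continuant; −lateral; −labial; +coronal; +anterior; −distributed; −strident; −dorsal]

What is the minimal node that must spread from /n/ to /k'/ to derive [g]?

Laryngeal

Feature comparison: [voice], [constricted glottis] differ between /k'/ and [g]; the remaining terminals match.
In this geometry the lowest node dominating all of them is Laryngeal: every daughter of Laryngeal dominates only a proper subset, so no lower node suffices.
If Laryngeal spreads, every terminal under it takes /n/'s value, producing [g] as observed.
Had Root spread, [coronal], [dorsal] would have taken /n/'s values; they stay as in /k'/, confirming the spreading constituent is exactly Laryngeal.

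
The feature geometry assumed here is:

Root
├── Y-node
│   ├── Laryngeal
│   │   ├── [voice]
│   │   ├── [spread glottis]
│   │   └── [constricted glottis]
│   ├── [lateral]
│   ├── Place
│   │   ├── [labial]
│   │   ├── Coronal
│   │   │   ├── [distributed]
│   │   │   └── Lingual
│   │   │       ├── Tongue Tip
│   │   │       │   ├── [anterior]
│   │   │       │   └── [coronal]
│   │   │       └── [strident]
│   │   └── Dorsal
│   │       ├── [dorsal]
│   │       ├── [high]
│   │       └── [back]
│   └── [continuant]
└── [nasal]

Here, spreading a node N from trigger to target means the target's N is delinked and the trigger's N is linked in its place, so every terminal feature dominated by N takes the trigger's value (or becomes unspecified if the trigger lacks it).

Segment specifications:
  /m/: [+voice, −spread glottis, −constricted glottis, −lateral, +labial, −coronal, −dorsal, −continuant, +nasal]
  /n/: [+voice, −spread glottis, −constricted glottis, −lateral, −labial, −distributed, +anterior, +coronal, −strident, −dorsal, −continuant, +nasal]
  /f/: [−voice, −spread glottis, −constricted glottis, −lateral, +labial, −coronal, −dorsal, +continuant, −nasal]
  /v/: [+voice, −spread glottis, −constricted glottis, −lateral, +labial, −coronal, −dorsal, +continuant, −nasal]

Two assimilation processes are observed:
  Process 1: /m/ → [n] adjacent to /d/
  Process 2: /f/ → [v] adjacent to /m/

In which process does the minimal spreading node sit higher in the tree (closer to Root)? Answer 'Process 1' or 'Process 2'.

Process 1: the features that change are [labial], [coronal], [anterior], [distributed], [strident]; the minimal node is Place (depth 2).
In Process 2, [voice] changes, so the minimal spreading node is [voice] at depth 3.
Place is closer to Root than [voice], so Process 1 spreads the higher node.

Process 1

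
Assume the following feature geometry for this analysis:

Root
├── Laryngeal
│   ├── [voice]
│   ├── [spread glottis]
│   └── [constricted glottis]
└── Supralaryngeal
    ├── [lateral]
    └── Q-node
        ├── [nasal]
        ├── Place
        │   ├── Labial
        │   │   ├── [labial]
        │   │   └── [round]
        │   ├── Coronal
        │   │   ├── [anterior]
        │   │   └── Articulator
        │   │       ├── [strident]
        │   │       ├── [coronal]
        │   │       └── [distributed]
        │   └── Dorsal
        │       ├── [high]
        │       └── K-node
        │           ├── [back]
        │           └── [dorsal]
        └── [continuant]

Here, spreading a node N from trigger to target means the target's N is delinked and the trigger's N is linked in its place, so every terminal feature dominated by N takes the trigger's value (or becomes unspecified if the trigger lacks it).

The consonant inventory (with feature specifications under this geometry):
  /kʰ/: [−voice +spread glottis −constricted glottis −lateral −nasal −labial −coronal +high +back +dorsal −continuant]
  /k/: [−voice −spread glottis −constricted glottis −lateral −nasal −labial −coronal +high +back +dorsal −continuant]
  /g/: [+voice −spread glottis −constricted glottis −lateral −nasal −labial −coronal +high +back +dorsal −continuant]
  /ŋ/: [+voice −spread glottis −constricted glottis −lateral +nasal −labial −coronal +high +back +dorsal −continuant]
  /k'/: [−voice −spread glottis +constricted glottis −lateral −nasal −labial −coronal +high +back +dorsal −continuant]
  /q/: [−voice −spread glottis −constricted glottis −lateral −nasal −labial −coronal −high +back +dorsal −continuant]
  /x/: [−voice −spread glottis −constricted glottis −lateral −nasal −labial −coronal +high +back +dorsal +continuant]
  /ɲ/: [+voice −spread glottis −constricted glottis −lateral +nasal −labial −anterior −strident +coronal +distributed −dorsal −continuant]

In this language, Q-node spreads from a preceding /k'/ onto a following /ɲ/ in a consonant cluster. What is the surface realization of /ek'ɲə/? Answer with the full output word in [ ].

The Q-node node dominates the terminals [nasal], [labial], [round], [anterior], [strident], [coronal], [distributed], [high], [back], [dorsal], [continuant].
After delinking /ɲ/'s Q-node and linking /k'/'s, the affected terminals become [−nasal], [−labial], [−coronal], [+high], [+back], [+dorsal], [−continuant]; [voice], [spread glottis], [constricted glottis], … (outside Q-node) are retained from /ɲ/.
The resulting bundle matches /g/ in the inventory; substituting it for /ɲ/ gives [ek'gə].

[ek'gə]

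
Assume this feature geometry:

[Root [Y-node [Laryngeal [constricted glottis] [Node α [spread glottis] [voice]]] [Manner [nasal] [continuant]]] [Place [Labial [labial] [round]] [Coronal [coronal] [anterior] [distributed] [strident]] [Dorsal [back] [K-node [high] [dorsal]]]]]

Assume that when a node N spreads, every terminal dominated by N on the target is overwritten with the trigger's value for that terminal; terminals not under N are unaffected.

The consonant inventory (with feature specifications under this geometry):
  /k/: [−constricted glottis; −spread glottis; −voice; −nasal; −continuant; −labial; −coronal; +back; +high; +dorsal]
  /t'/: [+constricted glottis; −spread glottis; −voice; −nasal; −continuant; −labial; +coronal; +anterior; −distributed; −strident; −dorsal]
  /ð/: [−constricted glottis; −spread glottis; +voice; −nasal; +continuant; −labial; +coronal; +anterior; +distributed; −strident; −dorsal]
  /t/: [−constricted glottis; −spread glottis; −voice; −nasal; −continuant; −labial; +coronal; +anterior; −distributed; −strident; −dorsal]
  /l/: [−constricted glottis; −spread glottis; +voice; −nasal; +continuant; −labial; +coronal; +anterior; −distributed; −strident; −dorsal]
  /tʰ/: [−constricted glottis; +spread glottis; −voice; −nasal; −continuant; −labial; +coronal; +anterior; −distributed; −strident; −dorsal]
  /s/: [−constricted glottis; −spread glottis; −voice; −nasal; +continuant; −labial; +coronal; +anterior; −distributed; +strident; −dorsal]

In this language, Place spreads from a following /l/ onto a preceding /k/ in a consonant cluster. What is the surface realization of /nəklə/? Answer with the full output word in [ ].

Place immediately or transitively dominates [labial], [round], [coronal], [anterior], [distributed], [strident], [back], [high], [dorsal].
Spreading Place from /l/ onto /k/ replaces those values with /l/'s: [−labial], [+coronal], [+anterior], [−distributed], [−strident], [−dorsal]. Features outside Place ([constricted glottis], [spread glottis], [voice], …) stay as in /k/.
Among the inventory, only /t/ has exactly this specification, giving the surface form [nətlə].

[nətlə]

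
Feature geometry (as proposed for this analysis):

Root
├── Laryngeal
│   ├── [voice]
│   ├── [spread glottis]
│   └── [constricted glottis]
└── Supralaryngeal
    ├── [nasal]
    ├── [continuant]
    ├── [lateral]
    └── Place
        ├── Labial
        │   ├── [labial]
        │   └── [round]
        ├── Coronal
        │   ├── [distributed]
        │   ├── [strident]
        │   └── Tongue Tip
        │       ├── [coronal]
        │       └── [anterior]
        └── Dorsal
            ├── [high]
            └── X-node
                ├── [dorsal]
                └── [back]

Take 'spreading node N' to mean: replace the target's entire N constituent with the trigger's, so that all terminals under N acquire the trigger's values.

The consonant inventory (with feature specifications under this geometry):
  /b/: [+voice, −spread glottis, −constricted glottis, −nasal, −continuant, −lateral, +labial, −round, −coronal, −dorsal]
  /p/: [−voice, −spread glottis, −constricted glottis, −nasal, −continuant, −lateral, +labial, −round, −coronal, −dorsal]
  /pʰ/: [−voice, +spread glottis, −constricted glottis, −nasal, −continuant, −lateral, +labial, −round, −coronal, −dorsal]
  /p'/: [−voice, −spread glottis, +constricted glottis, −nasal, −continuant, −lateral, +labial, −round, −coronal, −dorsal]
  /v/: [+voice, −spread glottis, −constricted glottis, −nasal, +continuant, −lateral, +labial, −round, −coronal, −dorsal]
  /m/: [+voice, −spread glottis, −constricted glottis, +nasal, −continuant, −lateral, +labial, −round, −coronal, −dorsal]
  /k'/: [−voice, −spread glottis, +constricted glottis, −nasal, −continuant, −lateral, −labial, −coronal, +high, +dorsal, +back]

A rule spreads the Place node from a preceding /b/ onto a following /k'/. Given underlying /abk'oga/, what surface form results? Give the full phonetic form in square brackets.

[abp'oga]

Place immediately or transitively dominates [labial], [round], [distributed], [strident], [coronal], [anterior], [high], [dorsal], [back].
Spreading Place from /b/ onto /k'/ replaces those values with /b/'s: [+labial], [−round], [−coronal], [−dorsal]. Features outside Place ([voice], [spread glottis], [constricted glottis], …) stay as in /k'/.
This feature bundle is that of [p'], so /abk'oga/ surfaces as [abp'oga].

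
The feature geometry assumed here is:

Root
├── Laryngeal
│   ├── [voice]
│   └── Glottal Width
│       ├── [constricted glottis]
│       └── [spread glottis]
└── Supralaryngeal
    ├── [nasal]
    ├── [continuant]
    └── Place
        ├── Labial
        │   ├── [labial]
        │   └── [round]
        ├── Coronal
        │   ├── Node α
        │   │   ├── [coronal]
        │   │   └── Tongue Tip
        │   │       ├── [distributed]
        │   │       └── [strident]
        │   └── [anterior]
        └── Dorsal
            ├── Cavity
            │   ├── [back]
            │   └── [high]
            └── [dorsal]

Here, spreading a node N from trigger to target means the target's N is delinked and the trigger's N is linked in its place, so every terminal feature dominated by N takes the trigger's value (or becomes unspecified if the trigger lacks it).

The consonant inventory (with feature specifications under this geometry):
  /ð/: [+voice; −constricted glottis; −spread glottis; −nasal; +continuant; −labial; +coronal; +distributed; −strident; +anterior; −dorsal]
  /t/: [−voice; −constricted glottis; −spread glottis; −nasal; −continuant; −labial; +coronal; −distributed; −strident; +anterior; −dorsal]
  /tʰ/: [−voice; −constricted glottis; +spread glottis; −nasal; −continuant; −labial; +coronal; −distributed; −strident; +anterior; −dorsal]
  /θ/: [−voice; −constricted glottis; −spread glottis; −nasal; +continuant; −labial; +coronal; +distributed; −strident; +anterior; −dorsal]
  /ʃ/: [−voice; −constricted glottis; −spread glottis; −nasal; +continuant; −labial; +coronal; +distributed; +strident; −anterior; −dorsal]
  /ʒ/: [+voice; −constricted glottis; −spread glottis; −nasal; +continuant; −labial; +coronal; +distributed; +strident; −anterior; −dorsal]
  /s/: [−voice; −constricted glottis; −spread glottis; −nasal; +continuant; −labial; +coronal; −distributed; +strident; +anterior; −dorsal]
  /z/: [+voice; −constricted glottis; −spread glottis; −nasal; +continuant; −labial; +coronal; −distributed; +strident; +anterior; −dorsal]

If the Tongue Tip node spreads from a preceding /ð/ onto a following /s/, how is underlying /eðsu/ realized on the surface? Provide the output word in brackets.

The Tongue Tip node dominates the terminals [distributed], [strident].
Spreading Tongue Tip from /ð/ onto /s/ replaces those values with /ð/'s: [+distributed], [−strident]. Features outside Tongue Tip ([voice], [constricted glottis], [spread glottis], …) stay as in /s/.
Among the inventory, only /θ/ has exactly this specification, giving the surface form [eðθu].

[eðθu]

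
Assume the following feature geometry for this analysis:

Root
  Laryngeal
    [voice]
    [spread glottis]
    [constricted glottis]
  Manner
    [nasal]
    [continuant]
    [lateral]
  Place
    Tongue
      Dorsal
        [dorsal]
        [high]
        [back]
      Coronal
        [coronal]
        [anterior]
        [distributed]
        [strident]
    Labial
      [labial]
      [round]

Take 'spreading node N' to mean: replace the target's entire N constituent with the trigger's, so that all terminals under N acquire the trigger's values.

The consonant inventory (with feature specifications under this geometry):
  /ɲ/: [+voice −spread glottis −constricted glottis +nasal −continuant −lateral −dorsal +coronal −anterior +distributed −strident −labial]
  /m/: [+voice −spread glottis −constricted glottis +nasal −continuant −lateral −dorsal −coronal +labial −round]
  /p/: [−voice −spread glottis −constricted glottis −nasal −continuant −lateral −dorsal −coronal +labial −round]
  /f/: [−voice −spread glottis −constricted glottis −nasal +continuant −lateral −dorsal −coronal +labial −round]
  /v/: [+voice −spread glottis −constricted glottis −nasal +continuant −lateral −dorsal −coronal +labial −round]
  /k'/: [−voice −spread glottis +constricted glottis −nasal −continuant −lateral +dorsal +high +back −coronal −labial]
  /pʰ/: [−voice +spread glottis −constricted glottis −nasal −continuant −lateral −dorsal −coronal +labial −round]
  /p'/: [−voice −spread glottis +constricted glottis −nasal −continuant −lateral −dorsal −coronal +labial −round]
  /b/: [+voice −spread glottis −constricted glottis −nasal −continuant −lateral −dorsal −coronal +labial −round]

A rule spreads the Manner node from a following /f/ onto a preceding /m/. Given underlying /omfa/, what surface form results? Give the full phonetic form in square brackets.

[ovfa]

Terminals under Manner in this geometry: [nasal], [continuant], [lateral].
The target acquires /f/'s values for everything under Manner — [−nasal], [+continuant], [−lateral] — while keeping its own [voice], [spread glottis], [constricted glottis], ….
The resulting bundle matches /v/ in the inventory; substituting it for /m/ gives [ovfa].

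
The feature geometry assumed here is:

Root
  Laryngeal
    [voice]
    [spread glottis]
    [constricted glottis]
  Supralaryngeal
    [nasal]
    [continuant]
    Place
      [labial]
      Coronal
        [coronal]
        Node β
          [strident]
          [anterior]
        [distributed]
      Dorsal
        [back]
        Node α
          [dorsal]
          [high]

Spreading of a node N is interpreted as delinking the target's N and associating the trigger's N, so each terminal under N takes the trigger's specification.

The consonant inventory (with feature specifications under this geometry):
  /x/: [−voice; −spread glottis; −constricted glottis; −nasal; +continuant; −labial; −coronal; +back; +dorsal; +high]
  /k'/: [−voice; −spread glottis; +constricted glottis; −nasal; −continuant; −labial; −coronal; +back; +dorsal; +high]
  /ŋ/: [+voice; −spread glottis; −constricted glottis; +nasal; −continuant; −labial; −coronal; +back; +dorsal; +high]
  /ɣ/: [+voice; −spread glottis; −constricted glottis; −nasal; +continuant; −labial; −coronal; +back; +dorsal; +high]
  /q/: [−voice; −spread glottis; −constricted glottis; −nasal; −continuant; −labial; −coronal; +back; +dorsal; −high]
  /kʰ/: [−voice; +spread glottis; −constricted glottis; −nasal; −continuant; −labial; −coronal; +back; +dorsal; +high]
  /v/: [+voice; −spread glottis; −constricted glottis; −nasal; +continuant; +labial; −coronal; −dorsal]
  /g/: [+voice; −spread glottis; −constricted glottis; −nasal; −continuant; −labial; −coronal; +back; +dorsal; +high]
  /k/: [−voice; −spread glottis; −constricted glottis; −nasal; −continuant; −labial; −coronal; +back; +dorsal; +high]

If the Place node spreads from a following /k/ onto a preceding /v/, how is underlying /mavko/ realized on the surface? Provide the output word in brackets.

[maɣko]

Terminals under Place in this geometry: [labial], [coronal], [strident], [anterior], [distributed], [back], [dorsal], [high].
The target acquires /k/'s values for everything under Place — [−labial], [−coronal], [+back], [+dorsal], [+high] — while keeping its own [voice], [spread glottis], [constricted glottis], ….
The resulting bundle matches /ɣ/ in the inventory; substituting it for /v/ gives [maɣko].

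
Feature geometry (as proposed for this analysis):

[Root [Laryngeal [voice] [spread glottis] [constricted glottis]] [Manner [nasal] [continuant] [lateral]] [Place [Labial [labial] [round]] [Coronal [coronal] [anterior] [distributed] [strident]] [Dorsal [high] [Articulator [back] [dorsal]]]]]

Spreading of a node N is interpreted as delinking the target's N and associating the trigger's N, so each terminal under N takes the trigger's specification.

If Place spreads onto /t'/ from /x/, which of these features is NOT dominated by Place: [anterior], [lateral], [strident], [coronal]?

The terminals dominated by Place are [labial], [round], [coronal], [anterior], [distributed], [strident], [high], [back], [dorsal].
Spreading Place replaces [anterior], [coronal], [strident] with the trigger's values, since each sits inside the Place constituent.
[lateral] is not within the Place subtree (it hangs from Manner), so /t'/'s [lateral] value survives.

[lateral]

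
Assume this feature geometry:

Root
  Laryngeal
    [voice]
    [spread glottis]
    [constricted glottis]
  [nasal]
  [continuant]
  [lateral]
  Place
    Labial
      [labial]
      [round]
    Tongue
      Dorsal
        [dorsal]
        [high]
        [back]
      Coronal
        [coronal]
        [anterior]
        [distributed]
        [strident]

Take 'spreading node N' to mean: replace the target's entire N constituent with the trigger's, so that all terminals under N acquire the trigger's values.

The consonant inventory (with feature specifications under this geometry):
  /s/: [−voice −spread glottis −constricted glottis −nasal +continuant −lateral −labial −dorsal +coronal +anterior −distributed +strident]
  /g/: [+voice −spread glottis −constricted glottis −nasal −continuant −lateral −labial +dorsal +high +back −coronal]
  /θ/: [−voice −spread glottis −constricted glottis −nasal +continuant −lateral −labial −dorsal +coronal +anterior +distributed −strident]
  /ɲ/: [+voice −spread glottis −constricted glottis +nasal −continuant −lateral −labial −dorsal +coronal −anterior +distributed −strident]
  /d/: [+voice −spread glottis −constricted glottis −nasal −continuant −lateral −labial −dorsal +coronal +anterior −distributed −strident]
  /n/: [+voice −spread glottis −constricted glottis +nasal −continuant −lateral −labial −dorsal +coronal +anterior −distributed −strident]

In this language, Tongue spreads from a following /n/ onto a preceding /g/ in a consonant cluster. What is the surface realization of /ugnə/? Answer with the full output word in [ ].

Tongue immediately or transitively dominates [dorsal], [high], [back], [coronal], [anterior], [distributed], [strident].
The target acquires /n/'s values for everything under Tongue — [−dorsal], [+coronal], [+anterior], [−distributed], [−strident] — while keeping its own [voice], [spread glottis], [constricted glottis], ….
The resulting bundle matches /d/ in the inventory; substituting it for /g/ gives [udnə].

[udnə]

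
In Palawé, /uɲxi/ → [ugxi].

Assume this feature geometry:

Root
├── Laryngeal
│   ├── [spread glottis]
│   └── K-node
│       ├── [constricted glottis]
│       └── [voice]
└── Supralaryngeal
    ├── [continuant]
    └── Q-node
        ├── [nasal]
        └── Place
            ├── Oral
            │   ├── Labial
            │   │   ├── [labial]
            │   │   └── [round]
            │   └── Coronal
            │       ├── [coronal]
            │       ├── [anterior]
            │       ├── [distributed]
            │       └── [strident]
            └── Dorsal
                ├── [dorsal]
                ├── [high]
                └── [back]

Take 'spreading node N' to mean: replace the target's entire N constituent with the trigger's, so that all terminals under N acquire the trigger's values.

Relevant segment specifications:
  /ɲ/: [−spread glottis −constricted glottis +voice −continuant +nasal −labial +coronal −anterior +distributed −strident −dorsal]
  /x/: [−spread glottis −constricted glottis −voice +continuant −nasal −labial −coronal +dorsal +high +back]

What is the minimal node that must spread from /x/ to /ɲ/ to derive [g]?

Comparing /ɲ/ with its surface form [g], the features that change are [nasal], [coronal], [anterior], [distributed], [strident], [dorsal], [high], [back].
Tracing each changed feature up the tree, the paths first meet at Q-node; any lower node misses at least one of them.
Spreading Q-node from /x/ overwrites each of those terminals with /x/'s values, yielding exactly [g].
Had Supralaryngeal or a higher node spread, [continuant] would have taken /x/'s value; it stays as in /ɲ/, confirming the spreading constituent is exactly Q-node.

Q-node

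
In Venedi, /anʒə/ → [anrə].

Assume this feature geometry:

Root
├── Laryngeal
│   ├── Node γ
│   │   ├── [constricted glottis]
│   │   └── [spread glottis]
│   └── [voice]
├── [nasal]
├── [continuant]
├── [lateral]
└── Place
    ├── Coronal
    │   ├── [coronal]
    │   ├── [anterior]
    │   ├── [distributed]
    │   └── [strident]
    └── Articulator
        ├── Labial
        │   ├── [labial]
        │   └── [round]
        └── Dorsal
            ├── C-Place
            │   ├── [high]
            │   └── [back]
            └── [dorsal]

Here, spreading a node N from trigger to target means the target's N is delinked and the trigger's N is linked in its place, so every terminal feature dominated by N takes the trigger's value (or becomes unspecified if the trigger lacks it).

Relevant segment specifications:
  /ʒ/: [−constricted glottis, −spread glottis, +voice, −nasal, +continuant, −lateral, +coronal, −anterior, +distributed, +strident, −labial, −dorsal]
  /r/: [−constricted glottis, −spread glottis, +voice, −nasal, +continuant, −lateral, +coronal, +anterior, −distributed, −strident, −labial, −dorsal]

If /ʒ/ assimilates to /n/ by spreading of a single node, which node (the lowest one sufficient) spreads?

Coronal

/ʒ/ and [r] differ in [anterior], [distributed], [strident]; every other specified feature is identical.
In this geometry the lowest node dominating all of them is Coronal: every daughter of Coronal dominates only a proper subset, so no lower node suffices.
If Coronal spreads, every terminal under it takes /n/'s value, producing [r] as observed.
Features on which the two segments disagree outside Coronal, such as [continuant], [nasal], are unchanged — nothing dominating them spread, and Coronal is the minimal sufficient constituent.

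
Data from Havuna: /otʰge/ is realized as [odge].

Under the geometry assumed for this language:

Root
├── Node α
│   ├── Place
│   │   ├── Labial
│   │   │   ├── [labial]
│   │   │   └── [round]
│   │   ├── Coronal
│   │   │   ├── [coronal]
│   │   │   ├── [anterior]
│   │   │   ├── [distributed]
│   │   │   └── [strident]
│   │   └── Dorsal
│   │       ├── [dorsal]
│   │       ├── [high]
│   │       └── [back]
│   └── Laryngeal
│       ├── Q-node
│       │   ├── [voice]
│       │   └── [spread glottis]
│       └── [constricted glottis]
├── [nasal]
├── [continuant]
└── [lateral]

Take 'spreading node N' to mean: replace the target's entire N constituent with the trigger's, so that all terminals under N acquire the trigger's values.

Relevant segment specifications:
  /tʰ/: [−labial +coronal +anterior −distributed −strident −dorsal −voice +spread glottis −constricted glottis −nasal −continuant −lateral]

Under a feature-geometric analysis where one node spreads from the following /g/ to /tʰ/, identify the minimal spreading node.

Q-node

The alternation /tʰ/ → [d] changes [voice], [spread glottis] and nothing else.
In this geometry the lowest node dominating all of them is Q-node: every daughter of Q-node dominates only a proper subset, so no lower node suffices.
Delinking /tʰ/'s Q-node and associating /g/'s Q-node gives precisely the feature bundle of [d].
Features on which the two segments disagree outside Q-node, such as [coronal], [dorsal], are unchanged — nothing dominating them spread, and Q-node is the minimal sufficient constituent.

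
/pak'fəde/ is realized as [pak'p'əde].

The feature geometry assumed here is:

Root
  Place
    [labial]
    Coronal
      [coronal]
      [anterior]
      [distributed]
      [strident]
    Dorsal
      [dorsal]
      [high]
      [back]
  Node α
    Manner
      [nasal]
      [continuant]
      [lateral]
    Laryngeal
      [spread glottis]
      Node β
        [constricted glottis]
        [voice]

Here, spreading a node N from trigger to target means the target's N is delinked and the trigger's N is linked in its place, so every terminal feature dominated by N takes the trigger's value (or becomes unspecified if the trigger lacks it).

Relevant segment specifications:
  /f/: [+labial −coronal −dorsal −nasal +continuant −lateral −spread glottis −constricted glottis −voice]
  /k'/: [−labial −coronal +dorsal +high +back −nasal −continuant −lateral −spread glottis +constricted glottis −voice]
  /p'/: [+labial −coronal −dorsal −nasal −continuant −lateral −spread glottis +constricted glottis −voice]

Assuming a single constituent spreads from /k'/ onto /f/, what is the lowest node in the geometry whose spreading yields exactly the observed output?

The alternation /f/ → [p'] changes [constricted glottis], [continuant] and nothing else.
Tracing each changed feature up the tree, the paths first meet at Node α; any lower node misses at least one of them.
If Node α spreads, every terminal under it takes /k'/'s value, producing [p'] as observed.
Since [dorsal], [labial] are preserved even though /k'/ disagrees there, no node above Node α spread.

Node α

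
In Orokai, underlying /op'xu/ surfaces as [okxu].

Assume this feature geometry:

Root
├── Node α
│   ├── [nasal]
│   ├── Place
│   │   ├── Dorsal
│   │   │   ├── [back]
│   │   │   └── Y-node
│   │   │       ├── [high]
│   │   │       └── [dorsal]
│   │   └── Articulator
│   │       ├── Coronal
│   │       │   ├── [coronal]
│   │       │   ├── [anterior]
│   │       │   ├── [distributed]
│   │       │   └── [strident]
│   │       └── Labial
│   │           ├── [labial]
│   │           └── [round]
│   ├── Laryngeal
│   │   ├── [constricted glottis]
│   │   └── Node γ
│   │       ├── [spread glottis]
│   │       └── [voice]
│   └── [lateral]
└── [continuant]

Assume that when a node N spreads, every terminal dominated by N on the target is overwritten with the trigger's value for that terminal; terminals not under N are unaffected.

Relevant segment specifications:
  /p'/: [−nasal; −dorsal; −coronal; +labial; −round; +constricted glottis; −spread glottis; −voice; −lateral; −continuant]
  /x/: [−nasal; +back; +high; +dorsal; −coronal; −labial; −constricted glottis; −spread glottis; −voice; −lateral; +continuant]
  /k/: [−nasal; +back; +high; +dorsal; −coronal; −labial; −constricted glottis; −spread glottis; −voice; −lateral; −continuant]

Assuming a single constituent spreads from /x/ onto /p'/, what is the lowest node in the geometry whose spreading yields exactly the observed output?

The alternation /p'/ → [k] changes [constricted glottis], [labial], [round], [dorsal], [high], [back] and nothing else.
In this geometry the lowest node dominating all of them is Node α: every daughter of Node α dominates only a proper subset, so no lower node suffices.
If Node α spreads, every terminal under it takes /x/'s value, producing [k] as observed.
Had Root spread, [continuant] would have taken /x/'s value; it stays as in /p'/, confirming the spreading constituent is exactly Node α.

Node α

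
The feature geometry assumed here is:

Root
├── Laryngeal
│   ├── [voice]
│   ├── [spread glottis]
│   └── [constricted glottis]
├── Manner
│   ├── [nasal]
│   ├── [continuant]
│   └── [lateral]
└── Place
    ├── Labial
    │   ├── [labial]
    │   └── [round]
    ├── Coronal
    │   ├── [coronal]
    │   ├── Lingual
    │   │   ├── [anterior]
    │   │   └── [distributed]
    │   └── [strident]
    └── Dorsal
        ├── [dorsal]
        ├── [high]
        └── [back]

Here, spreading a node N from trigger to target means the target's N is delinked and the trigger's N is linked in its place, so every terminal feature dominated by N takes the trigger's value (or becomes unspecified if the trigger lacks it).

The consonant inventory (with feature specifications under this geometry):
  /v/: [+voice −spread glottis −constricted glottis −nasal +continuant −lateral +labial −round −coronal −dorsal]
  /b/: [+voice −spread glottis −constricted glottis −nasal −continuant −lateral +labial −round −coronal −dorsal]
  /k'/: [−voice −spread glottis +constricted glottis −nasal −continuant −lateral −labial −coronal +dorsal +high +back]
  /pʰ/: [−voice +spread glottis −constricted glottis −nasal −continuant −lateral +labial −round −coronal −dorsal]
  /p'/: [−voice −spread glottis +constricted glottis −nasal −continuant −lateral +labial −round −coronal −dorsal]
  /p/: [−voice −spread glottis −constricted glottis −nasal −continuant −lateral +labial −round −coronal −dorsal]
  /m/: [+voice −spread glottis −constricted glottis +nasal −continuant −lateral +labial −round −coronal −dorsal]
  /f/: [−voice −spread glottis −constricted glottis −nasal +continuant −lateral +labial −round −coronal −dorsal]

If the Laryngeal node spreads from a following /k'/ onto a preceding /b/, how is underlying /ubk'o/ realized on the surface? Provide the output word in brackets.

[up'k'o]

Laryngeal immediately or transitively dominates [voice], [spread glottis], [constricted glottis].
The target acquires /k'/'s values for everything under Laryngeal — [−voice], [−spread glottis], [+constricted glottis] — while keeping its own [nasal], [continuant], [lateral], ….
Among the inventory, only /p'/ has exactly this specification, giving the surface form [up'k'o].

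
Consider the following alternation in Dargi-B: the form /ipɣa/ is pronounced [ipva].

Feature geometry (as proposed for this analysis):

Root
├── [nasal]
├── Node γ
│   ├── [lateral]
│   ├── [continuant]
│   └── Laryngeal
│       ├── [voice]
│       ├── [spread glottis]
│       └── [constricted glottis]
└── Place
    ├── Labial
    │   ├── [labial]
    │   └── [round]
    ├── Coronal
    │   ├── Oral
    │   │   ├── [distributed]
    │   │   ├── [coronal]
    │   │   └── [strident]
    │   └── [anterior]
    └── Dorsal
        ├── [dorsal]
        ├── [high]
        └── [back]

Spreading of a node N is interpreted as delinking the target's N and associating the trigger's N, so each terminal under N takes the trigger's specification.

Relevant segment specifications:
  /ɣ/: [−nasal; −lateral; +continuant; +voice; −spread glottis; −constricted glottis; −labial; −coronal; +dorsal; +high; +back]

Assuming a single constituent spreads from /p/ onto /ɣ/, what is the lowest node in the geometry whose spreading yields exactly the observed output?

Place

Comparing /ɣ/ with its surface form [v], the features that change are [labial], [round], [dorsal], [high], [back].
These terminals are all dominated by Place, and no proper subconstituent of Place covers them all; Place is their lowest common ancestor.
Delinking /ɣ/'s Place and associating /p/'s Place gives precisely the feature bundle of [v].
[continuant], [voice] — on which /p/ differs from /ɣ/ — are unchanged, so Root cannot have spread; the constituent is no larger than Place.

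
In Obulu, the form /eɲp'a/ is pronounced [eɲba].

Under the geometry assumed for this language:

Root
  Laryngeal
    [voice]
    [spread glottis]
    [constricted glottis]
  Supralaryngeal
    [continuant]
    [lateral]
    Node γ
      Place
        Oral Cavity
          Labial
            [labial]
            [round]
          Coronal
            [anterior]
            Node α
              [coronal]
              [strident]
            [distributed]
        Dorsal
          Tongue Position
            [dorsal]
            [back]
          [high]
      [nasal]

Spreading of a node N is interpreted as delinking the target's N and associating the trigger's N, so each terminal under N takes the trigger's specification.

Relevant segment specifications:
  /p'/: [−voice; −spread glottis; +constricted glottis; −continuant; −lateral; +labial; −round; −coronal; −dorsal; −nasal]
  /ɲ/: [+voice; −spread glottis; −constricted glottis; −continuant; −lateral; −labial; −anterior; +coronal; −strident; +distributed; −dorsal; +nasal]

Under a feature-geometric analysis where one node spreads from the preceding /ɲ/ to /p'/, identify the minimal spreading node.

Feature comparison: [voice], [constricted glottis] differ between /p'/ and [b]; the remaining terminals match.
Tracing each changed feature up the tree, the paths first meet at Laryngeal; any lower node misses at least one of them.
Spreading Laryngeal from /ɲ/ overwrites each of those terminals with /ɲ/'s values, yielding exactly [b].
[labial], [nasal] — on which /ɲ/ differs from /p'/ — are unchanged, so Root cannot have spread; the constituent is no larger than Laryngeal.

Laryngeal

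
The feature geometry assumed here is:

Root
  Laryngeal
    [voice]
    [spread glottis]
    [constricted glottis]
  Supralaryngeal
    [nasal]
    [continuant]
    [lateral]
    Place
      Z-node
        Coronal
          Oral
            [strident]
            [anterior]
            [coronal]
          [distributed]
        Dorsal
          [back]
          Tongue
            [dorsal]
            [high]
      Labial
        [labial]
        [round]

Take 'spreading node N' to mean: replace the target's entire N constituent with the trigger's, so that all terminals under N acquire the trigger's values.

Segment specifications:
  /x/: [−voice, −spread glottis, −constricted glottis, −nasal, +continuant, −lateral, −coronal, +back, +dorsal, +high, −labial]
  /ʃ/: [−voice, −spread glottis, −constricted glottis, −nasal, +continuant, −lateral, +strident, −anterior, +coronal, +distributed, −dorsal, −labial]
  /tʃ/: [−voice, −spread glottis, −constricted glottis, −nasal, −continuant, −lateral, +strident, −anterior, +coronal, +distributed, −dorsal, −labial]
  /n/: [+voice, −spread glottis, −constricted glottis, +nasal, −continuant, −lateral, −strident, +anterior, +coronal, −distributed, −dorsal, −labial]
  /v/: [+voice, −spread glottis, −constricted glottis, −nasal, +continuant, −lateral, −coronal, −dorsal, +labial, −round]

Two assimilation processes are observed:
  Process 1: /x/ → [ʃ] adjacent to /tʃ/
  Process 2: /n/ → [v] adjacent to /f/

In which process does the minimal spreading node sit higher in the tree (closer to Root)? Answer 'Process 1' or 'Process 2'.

In Process 1, [coronal], [anterior], [distributed], [strident], [dorsal], [high], [back] change, so the minimal spreading node is Z-node at depth 3.
Process 2: the features that change are [nasal], [continuant], [labial], [round], [coronal], [anterior], [distributed], [strident]; the minimal node is Supralaryngeal (depth 1).
Supralaryngeal is closer to Root than Z-node, so Process 2 spreads the higher node.

Process 2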